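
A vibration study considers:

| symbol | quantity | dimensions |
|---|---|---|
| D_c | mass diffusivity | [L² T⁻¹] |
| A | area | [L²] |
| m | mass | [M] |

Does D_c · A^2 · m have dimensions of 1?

no

Sum the exponent of each base dimension across the product:
  M: [D_c]_M + 2·[A]_M + [m]_M = (0) + 2·(0) + (1) = 1
  L: [D_c]_L + 2·[A]_L + [m]_L = (2) + 2·(2) + (0) = 6
  T: [D_c]_T + 2·[A]_T + [m]_T = (-1) + 2·(0) + (0) = -1
Net dimensions [M L⁶ T⁻¹] ≠ [1] — not dimensionless.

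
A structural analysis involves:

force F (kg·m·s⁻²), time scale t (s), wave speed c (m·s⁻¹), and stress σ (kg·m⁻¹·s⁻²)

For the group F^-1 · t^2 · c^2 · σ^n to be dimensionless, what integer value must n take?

Balance the M exponent: (1)·n from σ, plus −(1) + 2·(0) + 2·(0) = -1 from the rest, must sum to zero.
n − 1 = 0, so n = 1.

1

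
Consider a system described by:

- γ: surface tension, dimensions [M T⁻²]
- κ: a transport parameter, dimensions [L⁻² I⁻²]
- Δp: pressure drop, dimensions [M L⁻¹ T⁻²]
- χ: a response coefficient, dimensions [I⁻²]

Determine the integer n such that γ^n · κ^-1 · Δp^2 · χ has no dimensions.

Balance the M exponent: (1)·n from γ, plus −(0) + 2·(1) + (0) = 2 from the rest, must sum to zero.
n + 2 = 0, so n = -2.

-2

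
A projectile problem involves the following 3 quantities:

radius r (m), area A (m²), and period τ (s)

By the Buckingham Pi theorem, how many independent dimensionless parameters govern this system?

There are 3 variables and 2 base dimensions (L, T).
The dimension matrix has rank 2.
Independent dimensionless groups: 3 − 2 = 1.

1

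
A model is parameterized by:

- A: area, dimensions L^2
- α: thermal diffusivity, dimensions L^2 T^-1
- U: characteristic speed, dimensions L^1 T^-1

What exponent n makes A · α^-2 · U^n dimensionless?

2

Balance the L exponent: (1)·n from U, plus (2) − 2·(2) = -2 from the rest, must sum to zero.
n − 2 = 0, so n = 2.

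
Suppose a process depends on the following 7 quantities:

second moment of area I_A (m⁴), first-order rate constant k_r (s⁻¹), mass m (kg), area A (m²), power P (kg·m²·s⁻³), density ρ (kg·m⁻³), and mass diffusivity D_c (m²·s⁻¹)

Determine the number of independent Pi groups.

4

There are 7 variables and 3 base dimensions (M, L, T).
The dimension matrix has rank 3.
Independent dimensionless groups: 7 − 3 = 4.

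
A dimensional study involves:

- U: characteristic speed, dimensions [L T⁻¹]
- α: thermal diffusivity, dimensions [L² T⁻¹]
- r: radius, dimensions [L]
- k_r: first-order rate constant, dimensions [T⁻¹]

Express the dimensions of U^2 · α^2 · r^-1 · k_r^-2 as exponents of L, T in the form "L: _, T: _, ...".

L: 5, T: -2

Collect each base-dimension exponent across the product:
  L: 2·(1) + 2·(2) − (1) − 2·(0) = 5
  T: 2·(-1) + 2·(-1) − (0) − 2·(-1) = -2
So the dimensions are [L⁵ T⁻²].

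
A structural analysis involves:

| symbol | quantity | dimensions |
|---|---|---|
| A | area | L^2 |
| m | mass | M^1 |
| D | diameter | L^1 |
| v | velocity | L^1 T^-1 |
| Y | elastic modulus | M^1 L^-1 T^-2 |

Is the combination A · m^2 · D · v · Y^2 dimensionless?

Sum the exponent of each base dimension across the product:
  M: [A]_M + 2·[m]_M + [D]_M + [v]_M + 2·[Y]_M = (0) + 2·(1) + (0) + (0) + 2·(1) = 4
  L: [A]_L + 2·[m]_L + [D]_L + [v]_L + 2·[Y]_L = (2) + 2·(0) + (1) + (1) + 2·(-1) = 2
  T: [A]_T + 2·[m]_T + [D]_T + [v]_T + 2·[Y]_T = (0) + 2·(0) + (0) + (-1) + 2·(-2) = -5
Net dimensions [M⁴ L² T⁻⁵] ≠ [1] — not dimensionless.

no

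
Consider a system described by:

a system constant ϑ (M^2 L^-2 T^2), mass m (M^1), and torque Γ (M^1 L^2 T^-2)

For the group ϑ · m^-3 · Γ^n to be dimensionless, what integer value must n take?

Balance the M exponent: (1)·n from Γ, plus (2) − 3·(1) = -1 from the rest, must sum to zero.
n − 1 = 0, so n = 1.

1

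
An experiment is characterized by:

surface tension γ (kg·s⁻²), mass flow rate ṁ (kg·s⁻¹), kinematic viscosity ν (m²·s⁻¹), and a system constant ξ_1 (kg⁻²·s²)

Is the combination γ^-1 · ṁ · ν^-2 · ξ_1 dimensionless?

Sum the exponent of each base dimension across the product:
  M: −[γ]_M + [ṁ]_M − 2·[ν]_M + [ξ_1]_M = −(1) + (1) − 2·(0) + (-2) = -2
  L: −[γ]_L + [ṁ]_L − 2·[ν]_L + [ξ_1]_L = −(0) + (0) − 2·(2) + (0) = -4
  T: −[γ]_T + [ṁ]_T − 2·[ν]_T + [ξ_1]_T = −(-2) + (-1) − 2·(-1) + (2) = 5
Net dimensions [M⁻² L⁻⁴ T⁵] ≠ [1] — not dimensionless.

no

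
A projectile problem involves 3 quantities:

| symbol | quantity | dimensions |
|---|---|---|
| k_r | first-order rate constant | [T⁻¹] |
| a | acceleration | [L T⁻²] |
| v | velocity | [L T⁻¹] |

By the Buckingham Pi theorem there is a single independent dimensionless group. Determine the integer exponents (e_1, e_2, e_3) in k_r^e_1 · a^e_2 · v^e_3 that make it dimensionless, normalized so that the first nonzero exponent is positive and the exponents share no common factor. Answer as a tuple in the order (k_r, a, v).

(1, -1, 1)

L: e_1·(0) + e_2·(1) + e_3·(1) = 0
T: e_1·(-1) + e_2·(-2) + e_3·(-1) = 0
Solving this homogeneous linear system for the smallest-integer solution (first nonzero entry positive) gives (1, -1, 1).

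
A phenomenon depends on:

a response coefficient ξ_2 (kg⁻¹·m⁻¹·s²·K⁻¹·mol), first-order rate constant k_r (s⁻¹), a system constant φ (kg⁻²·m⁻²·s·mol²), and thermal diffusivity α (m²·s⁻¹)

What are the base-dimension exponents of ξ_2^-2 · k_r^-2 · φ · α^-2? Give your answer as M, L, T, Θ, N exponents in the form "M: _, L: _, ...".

M: 0, L: -4, T: 1, Θ: 2, N: 0

Collect each base-dimension exponent across the product:
  M: −2·(-1) − 2·(0) + (-2) − 2·(0) = 0
  L: −2·(-1) − 2·(0) + (-2) − 2·(2) = -4
  T: −2·(2) − 2·(-1) + (1) − 2·(-1) = 1
  Θ: −2·(-1) − 2·(0) + (0) − 2·(0) = 2
  N: −2·(1) − 2·(0) + (2) − 2·(0) = 0
So the dimensions are [L⁻⁴ T Θ²].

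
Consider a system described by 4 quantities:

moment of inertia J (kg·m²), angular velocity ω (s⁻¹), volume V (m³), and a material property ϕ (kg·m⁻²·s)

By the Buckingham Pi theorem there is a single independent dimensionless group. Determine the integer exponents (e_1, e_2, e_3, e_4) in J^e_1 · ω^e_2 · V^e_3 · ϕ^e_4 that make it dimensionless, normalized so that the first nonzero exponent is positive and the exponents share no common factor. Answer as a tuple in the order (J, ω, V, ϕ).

M: e_1·(1) + e_2·(0) + e_3·(0) + e_4·(1) = 0
L: e_1·(2) + e_2·(0) + e_3·(3) + e_4·(-2) = 0
T: e_1·(0) + e_2·(-1) + e_3·(0) + e_4·(1) = 0
Solving this homogeneous linear system for the smallest-integer solution (first nonzero entry positive) gives (3, -3, -4, -3).

(3, -3, -4, -3)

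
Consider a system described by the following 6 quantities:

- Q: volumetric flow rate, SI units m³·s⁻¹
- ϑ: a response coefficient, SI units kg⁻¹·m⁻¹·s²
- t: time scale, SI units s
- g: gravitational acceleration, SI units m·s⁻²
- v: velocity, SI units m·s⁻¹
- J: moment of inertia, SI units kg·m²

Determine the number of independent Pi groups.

3

There are 6 variables and 3 base dimensions (M, L, T).
The dimension matrix has rank 3.
Independent dimensionless groups: 6 − 3 = 3.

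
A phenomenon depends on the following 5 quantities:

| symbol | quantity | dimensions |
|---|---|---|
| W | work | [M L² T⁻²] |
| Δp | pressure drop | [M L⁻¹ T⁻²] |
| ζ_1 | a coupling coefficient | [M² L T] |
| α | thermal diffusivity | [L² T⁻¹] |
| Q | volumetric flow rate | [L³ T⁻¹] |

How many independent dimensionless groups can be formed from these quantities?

2

There are 5 variables and 3 base dimensions (M, L, T).
The dimension matrix has rank 3.
Independent dimensionless groups: 5 − 3 = 2.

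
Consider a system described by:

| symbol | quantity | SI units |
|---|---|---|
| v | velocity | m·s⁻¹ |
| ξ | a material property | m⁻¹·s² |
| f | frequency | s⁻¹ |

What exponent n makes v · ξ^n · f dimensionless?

1

Balance the L exponent: (-1)·n from ξ, plus (1) + (0) = 1 from the rest, must sum to zero.
−n + 1 = 0, so n = 1.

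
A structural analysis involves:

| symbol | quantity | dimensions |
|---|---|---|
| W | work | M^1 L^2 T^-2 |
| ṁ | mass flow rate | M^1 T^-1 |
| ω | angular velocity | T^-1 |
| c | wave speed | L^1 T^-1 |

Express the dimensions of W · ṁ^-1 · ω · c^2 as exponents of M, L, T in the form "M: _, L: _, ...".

M: 0, L: 4, T: -4

Collect each base-dimension exponent across the product:
  M: (1) − (1) + (0) + 2·(0) = 0
  L: (2) − (0) + (0) + 2·(1) = 4
  T: (-2) − (-1) + (-1) + 2·(-1) = -4
So the dimensions are [L⁴ T⁻⁴].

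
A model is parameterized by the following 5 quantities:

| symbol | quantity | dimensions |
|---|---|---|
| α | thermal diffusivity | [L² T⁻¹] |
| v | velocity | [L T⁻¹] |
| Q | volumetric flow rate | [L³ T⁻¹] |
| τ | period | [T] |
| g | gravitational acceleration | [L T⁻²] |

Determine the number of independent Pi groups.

There are 5 variables and 2 base dimensions (L, T).
The dimension matrix has rank 2.
Independent dimensionless groups: 5 − 2 = 3.

3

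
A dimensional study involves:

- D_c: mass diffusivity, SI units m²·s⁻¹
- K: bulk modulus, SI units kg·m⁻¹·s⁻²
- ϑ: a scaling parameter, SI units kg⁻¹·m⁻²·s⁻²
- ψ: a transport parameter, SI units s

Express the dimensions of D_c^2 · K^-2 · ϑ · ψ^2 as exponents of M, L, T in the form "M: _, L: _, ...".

Collect each base-dimension exponent across the product:
  M: 2·(0) − 2·(1) + (-1) + 2·(0) = -3
  L: 2·(2) − 2·(-1) + (-2) + 2·(0) = 4
  T: 2·(-1) − 2·(-2) + (-2) + 2·(1) = 2
So the dimensions are [M⁻³ L⁴ T²].

M: -3, L: 4, T: 2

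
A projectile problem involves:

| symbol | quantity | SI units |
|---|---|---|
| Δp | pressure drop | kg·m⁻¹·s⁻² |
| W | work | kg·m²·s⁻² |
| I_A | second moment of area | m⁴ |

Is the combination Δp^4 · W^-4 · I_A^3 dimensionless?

yes

Sum the exponent of each base dimension across the product:
  M: 4·[Δp]_M − 4·[W]_M + 3·[I_A]_M = 4·(1) − 4·(1) + 3·(0) = 0
  L: 4·[Δp]_L − 4·[W]_L + 3·[I_A]_L = 4·(-1) − 4·(2) + 3·(4) = 0
  T: 4·[Δp]_T − 4·[W]_T + 3·[I_A]_T = 4·(-2) − 4·(-2) + 3·(0) = 0
All base exponents vanish — dimensionless.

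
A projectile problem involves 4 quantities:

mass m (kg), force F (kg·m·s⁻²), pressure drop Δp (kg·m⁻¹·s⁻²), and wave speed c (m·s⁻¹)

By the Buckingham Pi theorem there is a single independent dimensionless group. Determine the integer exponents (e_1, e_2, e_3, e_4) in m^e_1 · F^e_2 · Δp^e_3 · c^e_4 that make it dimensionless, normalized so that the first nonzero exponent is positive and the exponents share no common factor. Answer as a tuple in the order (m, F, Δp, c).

(2, -3, 1, 4)

M: e_1·(1) + e_2·(1) + e_3·(1) + e_4·(0) = 0
L: e_1·(0) + e_2·(1) + e_3·(-1) + e_4·(1) = 0
T: e_1·(0) + e_2·(-2) + e_3·(-2) + e_4·(-1) = 0
Solving this homogeneous linear system for the smallest-integer solution (first nonzero entry positive) gives (2, -3, 1, 4).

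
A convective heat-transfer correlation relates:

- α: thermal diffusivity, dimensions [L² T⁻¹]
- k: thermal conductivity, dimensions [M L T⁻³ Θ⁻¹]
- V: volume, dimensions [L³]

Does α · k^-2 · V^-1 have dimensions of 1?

Sum the exponent of each base dimension across the product:
  M: [α]_M − 2·[k]_M − [V]_M = (0) − 2·(1) − (0) = -2
  L: [α]_L − 2·[k]_L − [V]_L = (2) − 2·(1) − (3) = -3
  T: [α]_T − 2·[k]_T − [V]_T = (-1) − 2·(-3) − (0) = 5
  Θ: [α]_Θ − 2·[k]_Θ − [V]_Θ = (0) − 2·(-1) − (0) = 2
Net dimensions [M⁻² L⁻³ T⁵ Θ²] ≠ [1] — not dimensionless.

no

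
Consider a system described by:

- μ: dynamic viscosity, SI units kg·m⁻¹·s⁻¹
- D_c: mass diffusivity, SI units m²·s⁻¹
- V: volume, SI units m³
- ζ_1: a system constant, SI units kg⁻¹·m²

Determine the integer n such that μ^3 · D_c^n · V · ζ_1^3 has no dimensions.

Balance the L exponent: (2)·n from D_c, plus 3·(-1) + (3) + 3·(2) = 6 from the rest, must sum to zero.
2n + 6 = 0, so n = -3.

-3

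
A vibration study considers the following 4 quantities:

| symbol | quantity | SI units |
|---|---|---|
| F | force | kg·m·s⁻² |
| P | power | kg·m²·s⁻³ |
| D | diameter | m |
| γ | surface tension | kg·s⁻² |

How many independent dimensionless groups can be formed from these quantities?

1

There are 4 variables and 3 base dimensions (M, L, T).
The dimension matrix has rank 3.
Independent dimensionless groups: 4 − 3 = 1.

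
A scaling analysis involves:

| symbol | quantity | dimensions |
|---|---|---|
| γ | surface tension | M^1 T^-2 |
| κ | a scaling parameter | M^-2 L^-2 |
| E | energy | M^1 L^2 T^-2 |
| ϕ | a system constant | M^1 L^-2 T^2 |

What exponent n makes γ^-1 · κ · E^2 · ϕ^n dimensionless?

Balance the M exponent: (1)·n from ϕ, plus −(1) + (-2) + 2·(1) = -1 from the rest, must sum to zero.
n − 1 = 0, so n = 1.

1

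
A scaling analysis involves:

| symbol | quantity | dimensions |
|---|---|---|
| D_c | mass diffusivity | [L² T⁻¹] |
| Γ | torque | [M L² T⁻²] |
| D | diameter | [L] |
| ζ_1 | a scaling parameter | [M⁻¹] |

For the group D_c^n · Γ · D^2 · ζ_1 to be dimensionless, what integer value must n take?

Balance the L exponent: (2)·n from D_c, plus (2) + 2·(1) + (0) = 4 from the rest, must sum to zero.
2n + 4 = 0, so n = -2.

-2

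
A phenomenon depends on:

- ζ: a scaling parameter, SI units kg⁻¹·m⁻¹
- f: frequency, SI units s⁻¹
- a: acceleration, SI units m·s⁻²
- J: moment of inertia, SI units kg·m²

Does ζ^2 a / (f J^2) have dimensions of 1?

Sum the exponent of each base dimension across the product:
  M: 2·[ζ]_M − [f]_M + [a]_M − 2·[J]_M = 2·(-1) − (0) + (0) − 2·(1) = -4
  L: 2·[ζ]_L − [f]_L + [a]_L − 2·[J]_L = 2·(-1) − (0) + (1) − 2·(2) = -5
  T: 2·[ζ]_T − [f]_T + [a]_T − 2·[J]_T = 2·(0) − (-1) + (-2) − 2·(0) = -1
Net dimensions [M⁻⁴ L⁻⁵ T⁻¹] ≠ [1] — not dimensionless.

no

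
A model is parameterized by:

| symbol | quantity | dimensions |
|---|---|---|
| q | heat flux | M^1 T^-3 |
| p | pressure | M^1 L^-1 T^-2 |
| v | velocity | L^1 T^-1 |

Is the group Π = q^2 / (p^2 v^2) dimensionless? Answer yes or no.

Sum the exponent of each base dimension across the product:
  M: 2·[q]_M − 2·[p]_M − 2·[v]_M = 2·(1) − 2·(1) − 2·(0) = 0
  L: 2·[q]_L − 2·[p]_L − 2·[v]_L = 2·(0) − 2·(-1) − 2·(1) = 0
  T: 2·[q]_T − 2·[p]_T − 2·[v]_T = 2·(-3) − 2·(-2) − 2·(-1) = 0
All base exponents vanish — dimensionless.

yes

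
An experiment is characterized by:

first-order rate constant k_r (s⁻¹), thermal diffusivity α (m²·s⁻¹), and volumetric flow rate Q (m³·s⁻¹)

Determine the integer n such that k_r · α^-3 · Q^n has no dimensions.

Balance the L exponent: (3)·n from Q, plus (0) − 3·(2) = -6 from the rest, must sum to zero.
3n − 6 = 0, so n = 2.

2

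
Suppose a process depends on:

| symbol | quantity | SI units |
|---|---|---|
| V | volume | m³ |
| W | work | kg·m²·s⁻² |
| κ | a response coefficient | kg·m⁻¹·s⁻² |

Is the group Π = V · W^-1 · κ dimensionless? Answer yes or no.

yes

Sum the exponent of each base dimension across the product:
  M: [V]_M − [W]_M + [κ]_M = (0) − (1) + (1) = 0
  L: [V]_L − [W]_L + [κ]_L = (3) − (2) + (-1) = 0
  T: [V]_T − [W]_T + [κ]_T = (0) − (-2) + (-2) = 0
All base exponents vanish — dimensionless.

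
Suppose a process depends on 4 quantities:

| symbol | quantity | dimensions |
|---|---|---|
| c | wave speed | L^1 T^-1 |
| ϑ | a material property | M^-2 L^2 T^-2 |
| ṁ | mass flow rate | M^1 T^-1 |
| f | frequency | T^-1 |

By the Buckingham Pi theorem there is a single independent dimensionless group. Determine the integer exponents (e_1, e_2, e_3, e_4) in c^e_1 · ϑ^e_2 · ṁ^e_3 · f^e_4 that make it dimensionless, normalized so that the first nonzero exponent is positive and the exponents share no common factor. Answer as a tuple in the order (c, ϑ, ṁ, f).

(2, -1, -2, 2)

M: e_1·(0) + e_2·(-2) + e_3·(1) + e_4·(0) = 0
L: e_1·(1) + e_2·(2) + e_3·(0) + e_4·(0) = 0
T: e_1·(-1) + e_2·(-2) + e_3·(-1) + e_4·(-1) = 0
Solving this homogeneous linear system for the smallest-integer solution (first nonzero entry positive) gives (2, -1, -2, 2).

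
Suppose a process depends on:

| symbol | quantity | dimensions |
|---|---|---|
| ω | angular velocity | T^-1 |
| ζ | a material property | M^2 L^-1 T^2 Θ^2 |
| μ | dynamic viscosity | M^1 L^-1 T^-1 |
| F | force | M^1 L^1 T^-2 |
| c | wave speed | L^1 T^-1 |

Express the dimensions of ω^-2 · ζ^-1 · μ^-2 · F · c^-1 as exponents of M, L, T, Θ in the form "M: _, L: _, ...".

Collect each base-dimension exponent across the product:
  M: −2·(0) − (2) − 2·(1) + (1) − (0) = -3
  L: −2·(0) − (-1) − 2·(-1) + (1) − (1) = 3
  T: −2·(-1) − (2) − 2·(-1) + (-2) − (-1) = 1
  Θ: −2·(0) − (2) − 2·(0) + (0) − (0) = -2
So the dimensions are [M⁻³ L³ T Θ⁻²].

M: -3, L: 3, T: 1, Θ: -2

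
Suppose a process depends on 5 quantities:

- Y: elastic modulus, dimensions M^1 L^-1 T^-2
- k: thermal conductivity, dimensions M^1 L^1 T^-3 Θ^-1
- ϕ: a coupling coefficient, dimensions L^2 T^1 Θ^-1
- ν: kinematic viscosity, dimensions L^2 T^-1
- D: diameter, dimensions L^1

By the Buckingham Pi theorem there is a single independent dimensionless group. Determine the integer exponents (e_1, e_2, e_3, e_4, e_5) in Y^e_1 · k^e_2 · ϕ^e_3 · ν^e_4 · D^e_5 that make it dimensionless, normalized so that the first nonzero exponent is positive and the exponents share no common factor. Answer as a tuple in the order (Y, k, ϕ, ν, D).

(1, -1, 1, 2, -4)

M: e_1·(1) + e_2·(1) + e_3·(0) + e_4·(0) + e_5·(0) = 0
L: e_1·(-1) + e_2·(1) + e_3·(2) + e_4·(2) + e_5·(1) = 0
T: e_1·(-2) + e_2·(-3) + e_3·(1) + e_4·(-1) + e_5·(0) = 0
Θ: e_1·(0) + e_2·(-1) + e_3·(-1) + e_4·(0) + e_5·(0) = 0
Solving this homogeneous linear system for the smallest-integer solution (first nonzero entry positive) gives (1, -1, 1, 2, -4).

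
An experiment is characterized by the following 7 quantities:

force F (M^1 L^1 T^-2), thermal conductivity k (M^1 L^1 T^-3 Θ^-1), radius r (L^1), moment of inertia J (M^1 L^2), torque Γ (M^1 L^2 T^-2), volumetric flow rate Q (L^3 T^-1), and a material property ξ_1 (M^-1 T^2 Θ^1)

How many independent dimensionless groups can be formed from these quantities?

3

There are 7 variables and 4 base dimensions (M, L, T, Θ).
The dimension matrix has rank 4.
Independent dimensionless groups: 7 − 4 = 3.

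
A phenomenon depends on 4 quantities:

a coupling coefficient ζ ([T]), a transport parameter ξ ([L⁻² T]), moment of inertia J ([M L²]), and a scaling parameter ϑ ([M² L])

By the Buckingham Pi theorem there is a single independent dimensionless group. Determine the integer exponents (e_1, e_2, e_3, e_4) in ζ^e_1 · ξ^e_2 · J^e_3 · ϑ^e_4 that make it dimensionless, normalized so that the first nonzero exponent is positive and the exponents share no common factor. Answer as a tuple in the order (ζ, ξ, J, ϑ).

(3, -3, -4, 2)

M: e_1·(0) + e_2·(0) + e_3·(1) + e_4·(2) = 0
L: e_1·(0) + e_2·(-2) + e_3·(2) + e_4·(1) = 0
T: e_1·(1) + e_2·(1) + e_3·(0) + e_4·(0) = 0
Solving this homogeneous linear system for the smallest-integer solution (first nonzero entry positive) gives (3, -3, -4, 2).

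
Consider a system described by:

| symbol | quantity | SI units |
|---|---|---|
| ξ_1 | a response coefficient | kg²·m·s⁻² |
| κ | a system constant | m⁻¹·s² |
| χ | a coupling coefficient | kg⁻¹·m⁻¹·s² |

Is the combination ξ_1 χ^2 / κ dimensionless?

yes

Sum the exponent of each base dimension across the product:
  M: [ξ_1]_M − [κ]_M + 2·[χ]_M = (2) − (0) + 2·(-1) = 0
  L: [ξ_1]_L − [κ]_L + 2·[χ]_L = (1) − (-1) + 2·(-1) = 0
  T: [ξ_1]_T − [κ]_T + 2·[χ]_T = (-2) − (2) + 2·(2) = 0
All base exponents vanish — dimensionless.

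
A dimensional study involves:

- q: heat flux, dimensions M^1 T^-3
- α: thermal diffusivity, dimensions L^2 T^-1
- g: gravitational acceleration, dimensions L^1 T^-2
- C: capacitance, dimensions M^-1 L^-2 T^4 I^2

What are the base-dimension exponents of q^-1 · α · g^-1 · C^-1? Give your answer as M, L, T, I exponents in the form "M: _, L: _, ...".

Collect each base-dimension exponent across the product:
  M: −(1) + (0) − (0) − (-1) = 0
  L: −(0) + (2) − (1) − (-2) = 3
  T: −(-3) + (-1) − (-2) − (4) = 0
  I: −(0) + (0) − (0) − (2) = -2
So the dimensions are [L³ I⁻²].

M: 0, L: 3, T: 0, I: -2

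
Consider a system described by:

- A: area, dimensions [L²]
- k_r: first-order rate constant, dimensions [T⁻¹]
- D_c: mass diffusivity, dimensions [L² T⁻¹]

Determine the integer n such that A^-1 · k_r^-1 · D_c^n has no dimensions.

Balance the L exponent: (2)·n from D_c, plus −(2) − (0) = -2 from the rest, must sum to zero.
2n − 2 = 0, so n = 1.

1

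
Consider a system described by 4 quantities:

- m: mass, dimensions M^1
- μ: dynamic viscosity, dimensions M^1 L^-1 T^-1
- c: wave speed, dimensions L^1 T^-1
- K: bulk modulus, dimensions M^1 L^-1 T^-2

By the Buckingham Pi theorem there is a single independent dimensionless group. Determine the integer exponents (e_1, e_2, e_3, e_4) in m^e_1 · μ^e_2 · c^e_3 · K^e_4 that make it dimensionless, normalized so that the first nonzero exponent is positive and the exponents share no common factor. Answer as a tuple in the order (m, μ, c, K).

M: e_1·(1) + e_2·(1) + e_3·(0) + e_4·(1) = 0
L: e_1·(0) + e_2·(-1) + e_3·(1) + e_4·(-1) = 0
T: e_1·(0) + e_2·(-1) + e_3·(-1) + e_4·(-2) = 0
Solving this homogeneous linear system for the smallest-integer solution (first nonzero entry positive) gives (1, -3, -1, 2).

(1, -3, -1, 2)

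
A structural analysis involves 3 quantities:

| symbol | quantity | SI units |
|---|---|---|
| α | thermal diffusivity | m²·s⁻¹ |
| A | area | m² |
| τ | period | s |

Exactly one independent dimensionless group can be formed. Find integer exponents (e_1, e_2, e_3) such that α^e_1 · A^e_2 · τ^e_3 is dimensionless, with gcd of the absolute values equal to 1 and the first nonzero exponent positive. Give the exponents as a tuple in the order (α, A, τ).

(1, -1, 1)

L: e_1·(2) + e_2·(2) + e_3·(0) = 0
T: e_1·(-1) + e_2·(0) + e_3·(1) = 0
Solving this homogeneous linear system for the smallest-integer solution (first nonzero entry positive) gives (1, -1, 1).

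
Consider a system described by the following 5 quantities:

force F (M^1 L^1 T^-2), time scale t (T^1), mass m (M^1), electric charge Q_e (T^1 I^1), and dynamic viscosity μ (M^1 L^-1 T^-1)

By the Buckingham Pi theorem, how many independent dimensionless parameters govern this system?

1

There are 5 variables and 4 base dimensions (M, L, T, I).
The dimension matrix has rank 4.
Independent dimensionless groups: 5 − 4 = 1.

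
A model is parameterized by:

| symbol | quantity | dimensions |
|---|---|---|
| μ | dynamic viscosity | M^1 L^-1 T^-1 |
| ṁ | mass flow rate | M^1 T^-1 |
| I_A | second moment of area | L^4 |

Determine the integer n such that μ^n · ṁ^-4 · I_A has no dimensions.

Balance the M exponent: (1)·n from μ, plus −4·(1) + (0) = -4 from the rest, must sum to zero.
n − 4 = 0, so n = 4.

4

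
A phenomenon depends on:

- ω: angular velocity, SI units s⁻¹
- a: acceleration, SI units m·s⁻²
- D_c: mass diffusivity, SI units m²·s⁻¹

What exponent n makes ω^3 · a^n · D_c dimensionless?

Balance the L exponent: (1)·n from a, plus 3·(0) + (2) = 2 from the rest, must sum to zero.
n + 2 = 0, so n = -2.

-2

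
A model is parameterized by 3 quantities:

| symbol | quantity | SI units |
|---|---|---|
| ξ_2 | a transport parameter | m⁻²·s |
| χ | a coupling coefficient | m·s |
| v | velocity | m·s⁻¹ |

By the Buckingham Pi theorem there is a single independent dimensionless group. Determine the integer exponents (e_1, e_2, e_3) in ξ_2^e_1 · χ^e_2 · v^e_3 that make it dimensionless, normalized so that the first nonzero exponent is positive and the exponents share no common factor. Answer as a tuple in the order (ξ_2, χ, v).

L: e_1·(-2) + e_2·(1) + e_3·(1) = 0
T: e_1·(1) + e_2·(1) + e_3·(-1) = 0
Solving this homogeneous linear system for the smallest-integer solution (first nonzero entry positive) gives (2, 1, 3).

(2, 1, 3)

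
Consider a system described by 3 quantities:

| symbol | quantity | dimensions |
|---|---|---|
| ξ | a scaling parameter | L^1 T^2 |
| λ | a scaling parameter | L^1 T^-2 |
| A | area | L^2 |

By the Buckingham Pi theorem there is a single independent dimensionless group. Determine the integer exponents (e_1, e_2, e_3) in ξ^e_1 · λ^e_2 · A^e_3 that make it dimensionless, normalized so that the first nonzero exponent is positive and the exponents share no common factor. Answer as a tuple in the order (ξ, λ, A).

(1, 1, -1)

L: e_1·(1) + e_2·(1) + e_3·(2) = 0
T: e_1·(2) + e_2·(-2) + e_3·(0) = 0
Solving this homogeneous linear system for the smallest-integer solution (first nonzero entry positive) gives (1, 1, -1).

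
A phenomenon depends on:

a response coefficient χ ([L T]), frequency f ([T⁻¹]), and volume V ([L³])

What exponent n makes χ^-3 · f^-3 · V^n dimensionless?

1

Balance the L exponent: (3)·n from V, plus −3·(1) − 3·(0) = -3 from the rest, must sum to zero.
3n − 3 = 0, so n = 1.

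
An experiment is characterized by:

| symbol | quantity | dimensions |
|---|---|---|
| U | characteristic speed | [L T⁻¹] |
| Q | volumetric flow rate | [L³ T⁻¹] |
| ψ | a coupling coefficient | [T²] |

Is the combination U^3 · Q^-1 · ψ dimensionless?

Sum the exponent of each base dimension across the product:
  M: 3·[U]_M − [Q]_M + [ψ]_M = 3·(0) − (0) + (0) = 0
  L: 3·[U]_L − [Q]_L + [ψ]_L = 3·(1) − (3) + (0) = 0
  T: 3·[U]_T − [Q]_T + [ψ]_T = 3·(-1) − (-1) + (2) = 0
All base exponents vanish — dimensionless.

yes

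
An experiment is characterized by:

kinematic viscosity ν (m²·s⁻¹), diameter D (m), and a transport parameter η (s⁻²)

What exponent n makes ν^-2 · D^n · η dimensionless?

Balance the L exponent: (1)·n from D, plus −2·(2) + (0) = -4 from the rest, must sum to zero.
n − 4 = 0, so n = 4.

4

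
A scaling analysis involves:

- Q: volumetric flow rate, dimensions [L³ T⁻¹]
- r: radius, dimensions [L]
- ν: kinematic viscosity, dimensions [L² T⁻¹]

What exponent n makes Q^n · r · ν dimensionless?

Balance the L exponent: (3)·n from Q, plus (1) + (2) = 3 from the rest, must sum to zero.
3n + 3 = 0, so n = -1.

-1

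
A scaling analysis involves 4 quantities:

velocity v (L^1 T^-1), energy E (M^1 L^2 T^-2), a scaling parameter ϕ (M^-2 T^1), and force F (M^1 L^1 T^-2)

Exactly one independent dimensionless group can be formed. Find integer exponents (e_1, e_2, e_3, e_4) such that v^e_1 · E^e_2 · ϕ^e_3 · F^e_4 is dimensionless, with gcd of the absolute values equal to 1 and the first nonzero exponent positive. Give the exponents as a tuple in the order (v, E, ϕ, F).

(3, -1, -1, -1)

M: e_1·(0) + e_2·(1) + e_3·(-2) + e_4·(1) = 0
L: e_1·(1) + e_2·(2) + e_3·(0) + e_4·(1) = 0
T: e_1·(-1) + e_2·(-2) + e_3·(1) + e_4·(-2) = 0
Solving this homogeneous linear system for the smallest-integer solution (first nonzero entry positive) gives (3, -1, -1, -1).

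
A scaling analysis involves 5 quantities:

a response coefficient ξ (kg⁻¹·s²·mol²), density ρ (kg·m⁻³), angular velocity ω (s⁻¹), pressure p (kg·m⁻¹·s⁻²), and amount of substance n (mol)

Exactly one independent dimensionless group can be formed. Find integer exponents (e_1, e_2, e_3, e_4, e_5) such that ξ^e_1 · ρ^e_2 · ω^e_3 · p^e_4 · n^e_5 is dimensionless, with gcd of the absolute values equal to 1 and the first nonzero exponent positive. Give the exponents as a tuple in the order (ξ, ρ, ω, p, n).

M: e_1·(-1) + e_2·(1) + e_3·(0) + e_4·(1) + e_5·(0) = 0
L: e_1·(0) + e_2·(-3) + e_3·(0) + e_4·(-1) + e_5·(0) = 0
T: e_1·(2) + e_2·(0) + e_3·(-1) + e_4·(-2) + e_5·(0) = 0
N: e_1·(2) + e_2·(0) + e_3·(0) + e_4·(0) + e_5·(1) = 0
Solving this homogeneous linear system for the smallest-integer solution (first nonzero entry positive) gives (2, -1, -2, 3, -4).

(2, -1, -2, 3, -4)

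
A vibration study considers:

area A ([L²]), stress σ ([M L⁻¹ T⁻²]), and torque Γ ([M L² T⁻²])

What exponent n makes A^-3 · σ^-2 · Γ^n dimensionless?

Balance the M exponent: (1)·n from Γ, plus −3·(0) − 2·(1) = -2 from the rest, must sum to zero.
n − 2 = 0, so n = 2.

2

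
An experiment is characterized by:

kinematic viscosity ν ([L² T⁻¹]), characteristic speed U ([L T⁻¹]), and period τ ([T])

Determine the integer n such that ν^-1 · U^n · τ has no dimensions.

2

Balance the L exponent: (1)·n from U, plus −(2) + (0) = -2 from the rest, must sum to zero.
n − 2 = 0, so n = 2.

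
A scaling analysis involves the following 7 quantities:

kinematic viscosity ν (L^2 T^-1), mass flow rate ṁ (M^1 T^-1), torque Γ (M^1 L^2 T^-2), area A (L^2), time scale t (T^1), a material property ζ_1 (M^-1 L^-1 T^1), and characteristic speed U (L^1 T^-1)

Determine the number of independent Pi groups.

4

There are 7 variables and 3 base dimensions (M, L, T).
The dimension matrix has rank 3.
Independent dimensionless groups: 7 − 3 = 4.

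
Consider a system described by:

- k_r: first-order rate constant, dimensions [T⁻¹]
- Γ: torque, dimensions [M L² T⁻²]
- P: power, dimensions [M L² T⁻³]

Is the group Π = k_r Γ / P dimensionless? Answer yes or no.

Sum the exponent of each base dimension across the product:
  M: [k_r]_M + [Γ]_M − [P]_M = (0) + (1) − (1) = 0
  L: [k_r]_L + [Γ]_L − [P]_L = (0) + (2) − (2) = 0
  T: [k_r]_T + [Γ]_T − [P]_T = (-1) + (-2) − (-3) = 0
All base exponents vanish — dimensionless.

yes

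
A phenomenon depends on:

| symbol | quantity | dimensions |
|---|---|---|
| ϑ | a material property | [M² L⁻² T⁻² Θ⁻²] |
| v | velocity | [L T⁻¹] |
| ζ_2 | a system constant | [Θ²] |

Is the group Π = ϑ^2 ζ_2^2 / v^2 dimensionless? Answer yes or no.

no

Sum the exponent of each base dimension across the product:
  M: 2·[ϑ]_M − 2·[v]_M + 2·[ζ_2]_M = 2·(2) − 2·(0) + 2·(0) = 4
  L: 2·[ϑ]_L − 2·[v]_L + 2·[ζ_2]_L = 2·(-2) − 2·(1) + 2·(0) = -6
  T: 2·[ϑ]_T − 2·[v]_T + 2·[ζ_2]_T = 2·(-2) − 2·(-1) + 2·(0) = -2
  Θ: 2·[ϑ]_Θ − 2·[v]_Θ + 2·[ζ_2]_Θ = 2·(-2) − 2·(0) + 2·(2) = 0
Net dimensions [M⁴ L⁻⁶ T⁻²] ≠ [1] — not dimensionless.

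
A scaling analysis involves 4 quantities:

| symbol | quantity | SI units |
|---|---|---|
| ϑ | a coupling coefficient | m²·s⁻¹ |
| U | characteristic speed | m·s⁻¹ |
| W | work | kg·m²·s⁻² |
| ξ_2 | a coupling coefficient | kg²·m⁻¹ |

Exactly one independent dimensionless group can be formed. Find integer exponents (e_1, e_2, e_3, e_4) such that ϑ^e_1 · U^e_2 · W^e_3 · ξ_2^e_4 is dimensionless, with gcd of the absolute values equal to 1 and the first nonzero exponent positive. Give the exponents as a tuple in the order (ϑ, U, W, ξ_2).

(1, 3, -2, 1)

M: e_1·(0) + e_2·(0) + e_3·(1) + e_4·(2) = 0
L: e_1·(2) + e_2·(1) + e_3·(2) + e_4·(-1) = 0
T: e_1·(-1) + e_2·(-1) + e_3·(-2) + e_4·(0) = 0
Solving this homogeneous linear system for the smallest-integer solution (first nonzero entry positive) gives (1, 3, -2, 1).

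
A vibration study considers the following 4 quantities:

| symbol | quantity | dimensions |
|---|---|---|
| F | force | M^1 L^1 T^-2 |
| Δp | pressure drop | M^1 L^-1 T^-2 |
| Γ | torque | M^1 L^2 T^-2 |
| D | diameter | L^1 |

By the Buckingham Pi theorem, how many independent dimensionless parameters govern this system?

There are 4 variables and 3 base dimensions (M, L, T).
The dimension matrix has rank 2 (less than 3: the dimension vectors are linearly dependent).
Independent dimensionless groups: 4 − 2 = 2.

2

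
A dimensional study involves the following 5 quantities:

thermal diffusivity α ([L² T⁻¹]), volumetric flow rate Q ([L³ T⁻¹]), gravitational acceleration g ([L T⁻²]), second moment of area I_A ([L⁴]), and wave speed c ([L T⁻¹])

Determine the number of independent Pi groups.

3

There are 5 variables and 2 base dimensions (L, T).
The dimension matrix has rank 2.
Independent dimensionless groups: 5 − 2 = 3.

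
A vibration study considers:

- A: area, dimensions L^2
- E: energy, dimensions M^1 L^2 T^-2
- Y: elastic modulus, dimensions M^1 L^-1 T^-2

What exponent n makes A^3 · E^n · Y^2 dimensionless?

-2

Balance the M exponent: (1)·n from E, plus 3·(0) + 2·(1) = 2 from the rest, must sum to zero.
n + 2 = 0, so n = -2.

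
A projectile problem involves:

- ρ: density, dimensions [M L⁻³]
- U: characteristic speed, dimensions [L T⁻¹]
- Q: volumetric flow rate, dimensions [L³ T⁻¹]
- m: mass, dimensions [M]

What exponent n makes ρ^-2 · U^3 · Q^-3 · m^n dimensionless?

2

Balance the M exponent: (1)·n from m, plus −2·(1) + 3·(0) − 3·(0) = -2 from the rest, must sum to zero.
n − 2 = 0, so n = 2.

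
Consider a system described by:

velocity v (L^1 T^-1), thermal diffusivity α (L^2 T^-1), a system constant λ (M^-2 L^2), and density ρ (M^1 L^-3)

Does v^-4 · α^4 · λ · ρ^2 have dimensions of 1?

Sum the exponent of each base dimension across the product:
  M: −4·[v]_M + 4·[α]_M + [λ]_M + 2·[ρ]_M = −4·(0) + 4·(0) + (-2) + 2·(1) = 0
  L: −4·[v]_L + 4·[α]_L + [λ]_L + 2·[ρ]_L = −4·(1) + 4·(2) + (2) + 2·(-3) = 0
  T: −4·[v]_T + 4·[α]_T + [λ]_T + 2·[ρ]_T = −4·(-1) + 4·(-1) + (0) + 2·(0) = 0
All base exponents vanish — dimensionless.

yes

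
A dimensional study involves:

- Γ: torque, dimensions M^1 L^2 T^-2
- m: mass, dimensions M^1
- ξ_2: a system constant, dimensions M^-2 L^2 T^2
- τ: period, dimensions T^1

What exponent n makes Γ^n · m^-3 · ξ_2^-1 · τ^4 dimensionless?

Balance the M exponent: (1)·n from Γ, plus −3·(1) − (-2) + 4·(0) = -1 from the rest, must sum to zero.
n − 1 = 0, so n = 1.

1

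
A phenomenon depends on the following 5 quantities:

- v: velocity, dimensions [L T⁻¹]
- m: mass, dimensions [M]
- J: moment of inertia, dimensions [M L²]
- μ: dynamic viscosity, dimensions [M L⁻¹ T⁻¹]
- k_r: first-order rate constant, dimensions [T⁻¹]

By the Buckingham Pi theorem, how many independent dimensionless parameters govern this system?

There are 5 variables and 3 base dimensions (M, L, T).
The dimension matrix has rank 3.
Independent dimensionless groups: 5 − 3 = 2.

2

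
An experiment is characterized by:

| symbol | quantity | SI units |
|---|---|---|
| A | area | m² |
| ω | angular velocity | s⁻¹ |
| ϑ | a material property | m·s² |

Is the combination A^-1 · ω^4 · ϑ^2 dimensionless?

Sum the exponent of each base dimension across the product:
  M: −[A]_M + 4·[ω]_M + 2·[ϑ]_M = −(0) + 4·(0) + 2·(0) = 0
  L: −[A]_L + 4·[ω]_L + 2·[ϑ]_L = −(2) + 4·(0) + 2·(1) = 0
  T: −[A]_T + 4·[ω]_T + 2·[ϑ]_T = −(0) + 4·(-1) + 2·(2) = 0
All base exponents vanish — dimensionless.

yes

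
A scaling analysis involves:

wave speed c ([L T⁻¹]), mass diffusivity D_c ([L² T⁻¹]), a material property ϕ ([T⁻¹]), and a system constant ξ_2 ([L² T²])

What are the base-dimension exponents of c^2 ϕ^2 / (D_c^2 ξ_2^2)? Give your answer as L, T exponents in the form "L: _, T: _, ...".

Collect each base-dimension exponent across the product:
  L: 2·(1) − 2·(2) + 2·(0) − 2·(2) = -6
  T: 2·(-1) − 2·(-1) + 2·(-1) − 2·(2) = -6
So the dimensions are [L⁻⁶ T⁻⁶].

L: -6, T: -6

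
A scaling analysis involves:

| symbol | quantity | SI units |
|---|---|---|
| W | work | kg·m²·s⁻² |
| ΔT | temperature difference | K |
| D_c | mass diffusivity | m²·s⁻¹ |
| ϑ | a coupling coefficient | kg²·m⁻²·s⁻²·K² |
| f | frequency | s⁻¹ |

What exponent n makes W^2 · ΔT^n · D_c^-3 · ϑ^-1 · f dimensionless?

Balance the Θ exponent: (1)·n from ΔT, plus 2·(0) − 3·(0) − (2) + (0) = -2 from the rest, must sum to zero.
n − 2 = 0, so n = 2.

2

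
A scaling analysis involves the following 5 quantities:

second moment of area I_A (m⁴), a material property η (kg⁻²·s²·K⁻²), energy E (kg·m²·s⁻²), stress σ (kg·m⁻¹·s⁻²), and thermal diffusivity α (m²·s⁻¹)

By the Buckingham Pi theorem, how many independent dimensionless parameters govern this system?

1

There are 5 variables and 4 base dimensions (M, L, T, Θ).
The dimension matrix has rank 4.
Independent dimensionless groups: 5 − 4 = 1.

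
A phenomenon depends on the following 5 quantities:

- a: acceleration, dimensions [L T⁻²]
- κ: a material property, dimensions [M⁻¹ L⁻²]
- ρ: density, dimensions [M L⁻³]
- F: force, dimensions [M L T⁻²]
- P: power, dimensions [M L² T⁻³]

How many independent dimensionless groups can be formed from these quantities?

2

There are 5 variables and 3 base dimensions (M, L, T).
The dimension matrix has rank 3.
Independent dimensionless groups: 5 − 3 = 2.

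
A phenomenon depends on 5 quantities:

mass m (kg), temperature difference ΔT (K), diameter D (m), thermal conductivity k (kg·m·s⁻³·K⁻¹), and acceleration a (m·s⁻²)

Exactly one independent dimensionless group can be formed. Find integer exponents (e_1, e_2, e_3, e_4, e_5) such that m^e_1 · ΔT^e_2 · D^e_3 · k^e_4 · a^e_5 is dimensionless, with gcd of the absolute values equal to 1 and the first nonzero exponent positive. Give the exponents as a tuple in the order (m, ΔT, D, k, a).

(2, -2, -1, -2, 3)

M: e_1·(1) + e_2·(0) + e_3·(0) + e_4·(1) + e_5·(0) = 0
L: e_1·(0) + e_2·(0) + e_3·(1) + e_4·(1) + e_5·(1) = 0
T: e_1·(0) + e_2·(0) + e_3·(0) + e_4·(-3) + e_5·(-2) = 0
Θ: e_1·(0) + e_2·(1) + e_3·(0) + e_4·(-1) + e_5·(0) = 0
Solving this homogeneous linear system for the smallest-integer solution (first nonzero entry positive) gives (2, -2, -1, -2, 3).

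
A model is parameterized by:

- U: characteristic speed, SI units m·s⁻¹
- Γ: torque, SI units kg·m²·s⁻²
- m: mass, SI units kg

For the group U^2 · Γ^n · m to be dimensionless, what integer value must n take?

Balance the M exponent: (1)·n from Γ, plus 2·(0) + (1) = 1 from the rest, must sum to zero.
n + 1 = 0, so n = -1.

-1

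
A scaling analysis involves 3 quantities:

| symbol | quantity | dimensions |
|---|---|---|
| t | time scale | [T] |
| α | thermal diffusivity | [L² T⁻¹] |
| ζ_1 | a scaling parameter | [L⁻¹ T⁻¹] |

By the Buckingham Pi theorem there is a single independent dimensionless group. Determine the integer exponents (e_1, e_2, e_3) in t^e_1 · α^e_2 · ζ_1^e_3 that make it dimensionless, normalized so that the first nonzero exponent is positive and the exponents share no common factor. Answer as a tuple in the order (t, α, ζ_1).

(3, 1, 2)

L: e_1·(0) + e_2·(2) + e_3·(-1) = 0
T: e_1·(1) + e_2·(-1) + e_3·(-1) = 0
Solving this homogeneous linear system for the smallest-integer solution (first nonzero entry positive) gives (3, 1, 2).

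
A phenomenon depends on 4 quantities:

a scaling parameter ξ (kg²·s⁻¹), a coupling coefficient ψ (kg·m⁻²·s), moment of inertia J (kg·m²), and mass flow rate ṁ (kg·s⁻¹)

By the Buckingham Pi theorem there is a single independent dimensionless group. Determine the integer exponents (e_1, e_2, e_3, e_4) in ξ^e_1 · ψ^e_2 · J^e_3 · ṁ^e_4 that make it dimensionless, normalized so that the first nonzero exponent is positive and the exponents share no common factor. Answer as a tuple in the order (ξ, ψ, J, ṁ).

(3, -1, -1, -4)

M: e_1·(2) + e_2·(1) + e_3·(1) + e_4·(1) = 0
L: e_1·(0) + e_2·(-2) + e_3·(2) + e_4·(0) = 0
T: e_1·(-1) + e_2·(1) + e_3·(0) + e_4·(-1) = 0
Solving this homogeneous linear system for the smallest-integer solution (first nonzero entry positive) gives (3, -1, -1, -4).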